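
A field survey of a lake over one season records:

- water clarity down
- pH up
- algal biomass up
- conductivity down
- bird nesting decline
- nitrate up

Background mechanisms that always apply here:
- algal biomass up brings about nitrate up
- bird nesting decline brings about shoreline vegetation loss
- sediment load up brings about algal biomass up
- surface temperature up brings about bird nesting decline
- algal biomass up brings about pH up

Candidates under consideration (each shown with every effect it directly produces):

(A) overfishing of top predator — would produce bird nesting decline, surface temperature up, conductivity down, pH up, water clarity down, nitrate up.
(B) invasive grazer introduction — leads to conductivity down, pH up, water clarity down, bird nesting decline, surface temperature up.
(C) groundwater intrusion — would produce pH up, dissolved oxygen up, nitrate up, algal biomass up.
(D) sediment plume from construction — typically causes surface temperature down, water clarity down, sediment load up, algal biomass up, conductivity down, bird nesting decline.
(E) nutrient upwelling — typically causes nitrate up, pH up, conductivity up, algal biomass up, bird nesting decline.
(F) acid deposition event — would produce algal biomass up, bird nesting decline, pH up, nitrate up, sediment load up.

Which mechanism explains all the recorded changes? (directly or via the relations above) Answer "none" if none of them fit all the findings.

D

For each candidate, compare predicted effects to what was observed:
(A) overfishing of top predator — does not account for algal biomass up
(B) invasive grazer introduction — water clarity down +; pH up +; algal biomass up -; conductivity down +; bird nesting decline +; nitrate up -
(C) groundwater intrusion — water clarity down -; pH up +; algal biomass up +; conductivity down -; bird nesting decline -; nitrate up +
(D) sediment plume from construction — water clarity down +; pH up + (through algal biomass up → pH up); algal biomass up +; conductivity down +; bird nesting decline +; nitrate up + (through algal biomass up → nitrate up)
(E) nutrient upwelling — water clarity down -; pH up +; algal biomass up +; conductivity down -; bird nesting decline +; nitrate up +
(F) acid deposition event — water clarity down -; pH up +; algal biomass up +; conductivity down -; bird nesting decline +; nitrate up +
(D) alone accounts for all the evidence.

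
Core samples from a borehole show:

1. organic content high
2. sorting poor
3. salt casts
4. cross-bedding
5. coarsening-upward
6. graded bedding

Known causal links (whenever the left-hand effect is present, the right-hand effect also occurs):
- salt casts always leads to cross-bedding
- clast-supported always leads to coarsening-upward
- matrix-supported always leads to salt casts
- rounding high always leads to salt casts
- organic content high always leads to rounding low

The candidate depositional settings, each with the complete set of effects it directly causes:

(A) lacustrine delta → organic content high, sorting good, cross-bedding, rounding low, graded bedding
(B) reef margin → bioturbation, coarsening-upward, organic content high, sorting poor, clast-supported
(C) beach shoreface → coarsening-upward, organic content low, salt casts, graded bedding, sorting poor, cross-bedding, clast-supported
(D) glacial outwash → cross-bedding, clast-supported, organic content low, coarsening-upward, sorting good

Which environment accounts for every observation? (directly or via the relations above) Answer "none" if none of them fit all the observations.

none

Per-candidate check:
(A) lacustrine delta — fails on sorting poor, salt casts, coarsening-upward (predicts sorting good, not sorting poor)
(B) reef margin — organic content high +; sorting poor +; salt casts -; cross-bedding -; coarsening-upward +; graded bedding -
(C) beach shoreface — fails on organic content high (predicts organic content low, not organic content high)
(D) glacial outwash — organic content high -; sorting poor -; salt casts -; cross-bedding +; coarsening-upward +; graded bedding -
None of the listed candidates fits everything.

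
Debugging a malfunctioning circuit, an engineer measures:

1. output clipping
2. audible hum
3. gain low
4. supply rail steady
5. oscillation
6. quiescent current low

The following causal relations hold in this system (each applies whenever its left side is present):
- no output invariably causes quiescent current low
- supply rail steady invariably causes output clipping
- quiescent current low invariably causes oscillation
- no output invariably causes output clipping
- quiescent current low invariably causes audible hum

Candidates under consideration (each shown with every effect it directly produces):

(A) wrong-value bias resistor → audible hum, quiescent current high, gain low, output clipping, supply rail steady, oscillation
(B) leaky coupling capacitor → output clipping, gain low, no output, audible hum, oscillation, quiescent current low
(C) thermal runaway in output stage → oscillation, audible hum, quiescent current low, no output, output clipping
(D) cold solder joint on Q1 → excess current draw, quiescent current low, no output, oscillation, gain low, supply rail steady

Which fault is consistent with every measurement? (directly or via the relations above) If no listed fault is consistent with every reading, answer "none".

D

Testing each hypothesis:
(A) wrong-value bias resistor — output clipping yes; audible hum yes; gain low yes; supply rail steady yes; oscillation yes; quiescent current low NO
(B) leaky coupling capacitor — output clipping yes; audible hum yes; gain low yes; supply rail steady NO; oscillation yes; quiescent current low yes
(C) thermal runaway in output stage — does not account for gain low, supply rail steady
(D) cold solder joint on Q1 — output clipping yes (by no output → output clipping); audible hum yes (by quiescent current low → audible hum); gain low yes; supply rail steady yes; oscillation yes; quiescent current low yes
(D) alone accounts for all the evidence.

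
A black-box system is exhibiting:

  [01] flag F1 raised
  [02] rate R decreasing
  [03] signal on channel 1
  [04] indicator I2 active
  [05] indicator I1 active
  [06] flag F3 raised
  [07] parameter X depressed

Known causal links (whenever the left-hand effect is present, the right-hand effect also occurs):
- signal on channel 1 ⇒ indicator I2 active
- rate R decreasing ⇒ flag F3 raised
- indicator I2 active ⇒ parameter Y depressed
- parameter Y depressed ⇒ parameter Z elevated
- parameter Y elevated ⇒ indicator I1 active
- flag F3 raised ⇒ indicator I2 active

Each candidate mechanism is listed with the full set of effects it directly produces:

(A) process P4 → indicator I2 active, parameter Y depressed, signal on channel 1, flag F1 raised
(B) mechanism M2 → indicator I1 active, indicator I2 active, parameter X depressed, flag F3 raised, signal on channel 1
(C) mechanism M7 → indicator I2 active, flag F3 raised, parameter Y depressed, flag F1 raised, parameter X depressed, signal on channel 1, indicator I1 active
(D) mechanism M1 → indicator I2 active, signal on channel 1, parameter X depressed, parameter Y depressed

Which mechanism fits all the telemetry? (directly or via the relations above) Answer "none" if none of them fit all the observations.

Per-candidate check:
(A) process P4 — does not account for rate R decreasing, indicator I1 active, flag F3 raised, parameter X depressed
(B) mechanism M2 — does not account for flag F1 raised, rate R decreasing
(C) mechanism M7 — does not account for rate R decreasing
(D) mechanism M1 — does not account for flag F1 raised, rate R decreasing, indicator I1 active, flag F3 raised
No candidate is consistent with all observations.

none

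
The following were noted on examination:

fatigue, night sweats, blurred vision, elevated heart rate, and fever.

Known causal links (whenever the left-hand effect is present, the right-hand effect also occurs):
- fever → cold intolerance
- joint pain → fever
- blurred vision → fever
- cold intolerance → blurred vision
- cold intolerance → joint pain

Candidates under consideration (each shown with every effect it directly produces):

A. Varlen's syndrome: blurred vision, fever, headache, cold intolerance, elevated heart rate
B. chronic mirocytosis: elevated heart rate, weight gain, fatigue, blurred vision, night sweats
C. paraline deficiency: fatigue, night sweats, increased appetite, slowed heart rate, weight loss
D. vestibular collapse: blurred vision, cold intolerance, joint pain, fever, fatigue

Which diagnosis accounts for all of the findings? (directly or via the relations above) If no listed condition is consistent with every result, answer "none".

Testing each hypothesis:
(A) Varlen's syndrome — fatigue ✗; night sweats ✗; blurred vision ✓; elevated heart rate ✓; fever ✓
(B) chronic mirocytosis — accounts for every observation (fever by blurred vision → fever)
(C) paraline deficiency — fatigue ✓; night sweats ✓; blurred vision ✗; elevated heart rate ✗; fever ✗
(D) vestibular collapse — does not account for night sweats, elevated heart rate
Only (B) is consistent with every observation.

B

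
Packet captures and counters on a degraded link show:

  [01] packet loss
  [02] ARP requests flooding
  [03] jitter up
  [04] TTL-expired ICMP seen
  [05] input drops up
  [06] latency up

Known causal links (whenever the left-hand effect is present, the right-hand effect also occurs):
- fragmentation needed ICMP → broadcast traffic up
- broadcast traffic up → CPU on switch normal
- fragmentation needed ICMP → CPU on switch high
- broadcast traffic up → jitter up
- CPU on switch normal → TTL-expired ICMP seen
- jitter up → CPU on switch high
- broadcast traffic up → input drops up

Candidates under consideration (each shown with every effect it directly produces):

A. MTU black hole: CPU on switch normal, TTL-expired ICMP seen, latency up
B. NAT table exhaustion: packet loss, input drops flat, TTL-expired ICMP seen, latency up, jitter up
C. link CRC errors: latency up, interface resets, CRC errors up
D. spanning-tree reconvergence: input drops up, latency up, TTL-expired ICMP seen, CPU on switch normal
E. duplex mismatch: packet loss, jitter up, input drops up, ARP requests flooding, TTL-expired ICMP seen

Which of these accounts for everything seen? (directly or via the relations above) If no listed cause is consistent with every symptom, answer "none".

Checking each candidate against the observations:
(A) MTU black hole — packet loss miss; ARP requests flooding miss; jitter up miss; TTL-expired ICMP seen match; input drops up miss; latency up match
(B) NAT table exhaustion — fails on ARP requests flooding, input drops up (predicts input drops flat, not input drops up)
(C) link CRC errors — packet loss miss; ARP requests flooding miss; jitter up miss; TTL-expired ICMP seen miss; input drops up miss; latency up match
(D) spanning-tree reconvergence — does not account for packet loss, ARP requests flooding, jitter up
(E) duplex mismatch — packet loss match; ARP requests flooding match; jitter up match; TTL-expired ICMP seen match; input drops up match; latency up miss
No candidate is consistent with all observations.

none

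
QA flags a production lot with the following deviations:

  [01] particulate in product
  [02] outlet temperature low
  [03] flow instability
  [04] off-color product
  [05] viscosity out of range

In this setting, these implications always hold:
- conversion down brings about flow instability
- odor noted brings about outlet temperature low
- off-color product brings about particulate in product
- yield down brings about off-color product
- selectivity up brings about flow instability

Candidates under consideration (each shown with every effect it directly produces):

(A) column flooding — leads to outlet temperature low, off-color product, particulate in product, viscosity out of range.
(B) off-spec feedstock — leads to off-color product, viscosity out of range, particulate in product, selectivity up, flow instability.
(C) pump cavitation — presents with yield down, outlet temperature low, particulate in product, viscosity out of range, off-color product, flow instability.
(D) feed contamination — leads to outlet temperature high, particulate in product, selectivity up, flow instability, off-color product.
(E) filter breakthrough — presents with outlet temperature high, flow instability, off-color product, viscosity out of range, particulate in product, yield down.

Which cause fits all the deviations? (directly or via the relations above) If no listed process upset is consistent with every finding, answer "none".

C

For each candidate, compare predicted effects to what was observed:
(A) column flooding — particulate in product match; outlet temperature low match; flow instability miss; off-color product match; viscosity out of range match
(B) off-spec feedstock — particulate in product match; outlet temperature low miss; flow instability match; off-color product match; viscosity out of range match
(C) pump cavitation — particulate in product match; outlet temperature low match; flow instability match; off-color product match; viscosity out of range match
(D) feed contamination — fails on outlet temperature low, viscosity out of range (predicts outlet temperature high, not outlet temperature low)
(E) filter breakthrough — particulate in product match; outlet temperature low miss; flow instability match; off-color product match; viscosity out of range match
(C) is the only candidate with no mismatches.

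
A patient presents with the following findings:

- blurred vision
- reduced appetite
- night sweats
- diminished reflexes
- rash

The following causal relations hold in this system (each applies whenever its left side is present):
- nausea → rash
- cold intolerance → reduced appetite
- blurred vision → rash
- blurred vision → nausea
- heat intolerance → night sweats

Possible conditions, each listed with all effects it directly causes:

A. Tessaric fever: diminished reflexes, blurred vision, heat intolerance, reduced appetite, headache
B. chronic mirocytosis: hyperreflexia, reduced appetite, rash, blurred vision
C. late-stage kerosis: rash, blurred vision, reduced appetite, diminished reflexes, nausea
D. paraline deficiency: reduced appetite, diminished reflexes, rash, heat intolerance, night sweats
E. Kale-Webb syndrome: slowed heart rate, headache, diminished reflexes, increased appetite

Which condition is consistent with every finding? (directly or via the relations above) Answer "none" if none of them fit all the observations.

Per-candidate check:
(A) Tessaric fever — blurred vision ✓; reduced appetite ✓; night sweats ✓ (via heat intolerance → night sweats); diminished reflexes ✓; rash ✓ (via blurred vision → rash)
(B) chronic mirocytosis — blurred vision ✓; reduced appetite ✓; night sweats ✗; diminished reflexes ✗; rash ✓
(C) late-stage kerosis — does not account for night sweats
(D) paraline deficiency — does not account for blurred vision
(E) Kale-Webb syndrome — blurred vision ✗; reduced appetite ✗; night sweats ✗; diminished reflexes ✓; rash ✗
Only (A) is consistent with every observation.

A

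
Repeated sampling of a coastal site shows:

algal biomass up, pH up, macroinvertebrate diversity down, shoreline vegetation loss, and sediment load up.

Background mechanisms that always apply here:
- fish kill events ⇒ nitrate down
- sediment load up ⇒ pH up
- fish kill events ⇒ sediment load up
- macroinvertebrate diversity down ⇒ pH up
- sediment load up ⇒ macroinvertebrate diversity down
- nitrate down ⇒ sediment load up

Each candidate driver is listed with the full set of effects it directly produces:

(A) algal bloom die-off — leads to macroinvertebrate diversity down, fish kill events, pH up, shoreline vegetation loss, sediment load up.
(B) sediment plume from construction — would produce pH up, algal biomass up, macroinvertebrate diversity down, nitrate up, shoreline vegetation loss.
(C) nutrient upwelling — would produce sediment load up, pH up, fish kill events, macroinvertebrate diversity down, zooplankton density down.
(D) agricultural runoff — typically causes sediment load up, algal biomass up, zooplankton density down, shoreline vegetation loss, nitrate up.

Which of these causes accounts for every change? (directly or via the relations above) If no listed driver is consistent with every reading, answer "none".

Per-candidate check:
(A) algal bloom die-off — algal biomass up miss; pH up match; macroinvertebrate diversity down match; shoreline vegetation loss match; sediment load up match
(B) sediment plume from construction — algal biomass up match; pH up match; macroinvertebrate diversity down match; shoreline vegetation loss match; sediment load up miss
(C) nutrient upwelling — does not account for algal biomass up, shoreline vegetation loss
(D) agricultural runoff — accounts for every observation (pH up through sediment load up → pH up)
(D) is the only candidate with no mismatches.

D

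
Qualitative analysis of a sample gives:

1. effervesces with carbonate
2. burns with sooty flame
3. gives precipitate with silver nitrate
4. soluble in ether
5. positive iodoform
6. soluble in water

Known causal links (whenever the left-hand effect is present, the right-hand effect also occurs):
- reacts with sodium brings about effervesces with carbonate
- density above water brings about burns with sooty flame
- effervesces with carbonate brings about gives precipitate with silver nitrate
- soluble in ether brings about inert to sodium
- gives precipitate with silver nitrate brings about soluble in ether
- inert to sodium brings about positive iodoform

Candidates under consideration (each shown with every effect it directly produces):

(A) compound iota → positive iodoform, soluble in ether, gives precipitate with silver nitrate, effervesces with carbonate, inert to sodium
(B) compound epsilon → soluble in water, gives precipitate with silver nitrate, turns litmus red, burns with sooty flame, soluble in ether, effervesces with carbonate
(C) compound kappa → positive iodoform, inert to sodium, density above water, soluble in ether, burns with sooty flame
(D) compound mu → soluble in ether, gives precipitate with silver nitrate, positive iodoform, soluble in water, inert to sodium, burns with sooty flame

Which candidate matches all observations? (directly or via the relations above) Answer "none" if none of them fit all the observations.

B

Checking each candidate against the observations:
(A) compound iota — effervesces with carbonate yes; burns with sooty flame NO; gives precipitate with silver nitrate yes; soluble in ether yes; positive iodoform yes; soluble in water NO
(B) compound epsilon — accounts for every observation (positive iodoform by soluble in ether → inert to sodium → positive iodoform)
(C) compound kappa — effervesces with carbonate NO; burns with sooty flame yes; gives precipitate with silver nitrate NO; soluble in ether yes; positive iodoform yes; soluble in water NO
(D) compound mu — effervesces with carbonate NO; burns with sooty flame yes; gives precipitate with silver nitrate yes; soluble in ether yes; positive iodoform yes; soluble in water yes
Only (B) is consistent with every observation.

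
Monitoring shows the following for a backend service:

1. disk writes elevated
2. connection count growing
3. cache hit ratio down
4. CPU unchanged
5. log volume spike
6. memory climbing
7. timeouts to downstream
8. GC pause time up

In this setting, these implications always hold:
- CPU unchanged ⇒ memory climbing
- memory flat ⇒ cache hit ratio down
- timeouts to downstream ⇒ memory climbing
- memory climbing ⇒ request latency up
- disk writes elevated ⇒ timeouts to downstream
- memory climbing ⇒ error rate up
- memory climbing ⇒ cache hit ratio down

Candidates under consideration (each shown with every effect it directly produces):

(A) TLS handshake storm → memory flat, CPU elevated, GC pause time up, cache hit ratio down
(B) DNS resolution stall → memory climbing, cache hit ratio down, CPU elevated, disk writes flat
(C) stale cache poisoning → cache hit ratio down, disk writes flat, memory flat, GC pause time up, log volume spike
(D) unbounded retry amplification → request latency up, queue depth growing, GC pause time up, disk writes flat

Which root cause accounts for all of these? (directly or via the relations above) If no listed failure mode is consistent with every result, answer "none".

For each candidate, compare predicted effects to what was observed:
(A) TLS handshake storm — fails on disk writes elevated, connection count growing, CPU unchanged, log volume spike, memory climbing, timeouts to downstream (predicts CPU elevated, not CPU unchanged; predicts memory flat, not memory climbing)
(B) DNS resolution stall — disk writes elevated miss; connection count growing miss; cache hit ratio down match; CPU unchanged miss; log volume spike miss; memory climbing match; timeouts to downstream miss; GC pause time up miss
(C) stale cache poisoning — disk writes elevated miss; connection count growing miss; cache hit ratio down match; CPU unchanged miss; log volume spike match; memory climbing miss; timeouts to downstream miss; GC pause time up match
(D) unbounded retry amplification — disk writes elevated miss; connection count growing miss; cache hit ratio down miss; CPU unchanged miss; log volume spike miss; memory climbing miss; timeouts to downstream miss; GC pause time up match
Every candidate fails on at least one observation.

none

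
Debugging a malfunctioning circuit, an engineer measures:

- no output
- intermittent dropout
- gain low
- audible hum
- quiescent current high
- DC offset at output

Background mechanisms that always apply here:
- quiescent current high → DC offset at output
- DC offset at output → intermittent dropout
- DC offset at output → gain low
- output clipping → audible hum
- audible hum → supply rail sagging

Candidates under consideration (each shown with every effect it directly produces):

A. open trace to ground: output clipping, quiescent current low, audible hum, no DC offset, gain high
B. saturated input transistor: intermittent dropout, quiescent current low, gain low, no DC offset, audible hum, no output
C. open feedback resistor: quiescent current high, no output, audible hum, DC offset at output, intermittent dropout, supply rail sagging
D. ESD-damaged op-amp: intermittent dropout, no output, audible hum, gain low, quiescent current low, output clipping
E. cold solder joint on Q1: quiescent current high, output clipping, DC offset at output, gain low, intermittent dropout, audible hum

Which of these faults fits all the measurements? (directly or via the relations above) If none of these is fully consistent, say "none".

For each candidate, compare predicted effects to what was observed:
(A) open trace to ground — no output NO; intermittent dropout NO; gain low NO; audible hum yes; quiescent current high NO; DC offset at output NO
(B) saturated input transistor — fails on quiescent current high, DC offset at output (predicts quiescent current low, not quiescent current high; predicts no DC offset, not DC offset at output)
(C) open feedback resistor — no output yes; intermittent dropout yes; gain low yes (through DC offset at output → gain low); audible hum yes; quiescent current high yes; DC offset at output yes
(D) ESD-damaged op-amp — no output yes; intermittent dropout yes; gain low yes; audible hum yes; quiescent current high NO; DC offset at output NO
(E) cold solder joint on Q1 — no output NO; intermittent dropout yes; gain low yes; audible hum yes; quiescent current high yes; DC offset at output yes
(C) alone accounts for all the evidence.

C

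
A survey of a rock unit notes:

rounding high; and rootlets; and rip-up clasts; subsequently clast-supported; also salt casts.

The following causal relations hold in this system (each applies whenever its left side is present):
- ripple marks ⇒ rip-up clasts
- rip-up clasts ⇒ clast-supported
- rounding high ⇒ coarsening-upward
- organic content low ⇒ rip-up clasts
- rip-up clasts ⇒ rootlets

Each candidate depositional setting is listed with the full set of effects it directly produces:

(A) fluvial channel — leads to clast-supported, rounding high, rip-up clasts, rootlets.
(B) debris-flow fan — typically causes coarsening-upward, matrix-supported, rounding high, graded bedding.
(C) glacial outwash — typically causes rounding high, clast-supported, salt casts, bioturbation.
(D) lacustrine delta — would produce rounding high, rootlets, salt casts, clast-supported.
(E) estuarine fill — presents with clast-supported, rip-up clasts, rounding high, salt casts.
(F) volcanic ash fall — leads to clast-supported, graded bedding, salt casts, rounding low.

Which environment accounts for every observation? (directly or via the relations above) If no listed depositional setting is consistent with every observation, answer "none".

E

Per-candidate check:
(A) fluvial channel — rounding high yes; rootlets yes; rip-up clasts yes; clast-supported yes; salt casts NO
(B) debris-flow fan — rounding high yes; rootlets NO; rip-up clasts NO; clast-supported NO; salt casts NO
(C) glacial outwash — does not account for rootlets, rip-up clasts
(D) lacustrine delta — does not account for rip-up clasts
(E) estuarine fill — rounding high yes; rootlets yes (by rip-up clasts → rootlets); rip-up clasts yes; clast-supported yes; salt casts yes
(F) volcanic ash fall — fails on rounding high, rootlets, rip-up clasts (predicts rounding low, not rounding high)
(E) is the only candidate with no mismatches.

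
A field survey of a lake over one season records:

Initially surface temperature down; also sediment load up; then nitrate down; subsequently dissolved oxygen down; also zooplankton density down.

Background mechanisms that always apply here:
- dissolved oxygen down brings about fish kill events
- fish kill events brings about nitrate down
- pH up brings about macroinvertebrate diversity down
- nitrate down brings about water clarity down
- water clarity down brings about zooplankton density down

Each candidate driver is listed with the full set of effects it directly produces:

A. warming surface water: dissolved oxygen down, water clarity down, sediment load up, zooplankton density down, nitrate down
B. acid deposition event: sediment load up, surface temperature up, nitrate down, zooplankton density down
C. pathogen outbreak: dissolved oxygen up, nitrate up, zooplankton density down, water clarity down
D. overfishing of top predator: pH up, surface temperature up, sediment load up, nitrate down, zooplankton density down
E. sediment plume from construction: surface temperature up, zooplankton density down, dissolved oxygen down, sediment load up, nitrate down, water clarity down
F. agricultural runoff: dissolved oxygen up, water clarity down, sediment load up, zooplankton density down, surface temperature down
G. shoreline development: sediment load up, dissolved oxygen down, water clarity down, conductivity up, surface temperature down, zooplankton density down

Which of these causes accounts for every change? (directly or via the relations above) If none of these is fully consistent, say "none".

G

Per-candidate check:
(A) warming surface water — does not account for surface temperature down
(B) acid deposition event — fails on surface temperature down, dissolved oxygen down (predicts surface temperature up, not surface temperature down)
(C) pathogen outbreak — fails on surface temperature down, sediment load up, nitrate down, dissolved oxygen down (predicts nitrate up, not nitrate down; predicts dissolved oxygen up, not dissolved oxygen down)
(D) overfishing of top predator — fails on surface temperature down, dissolved oxygen down (predicts surface temperature up, not surface temperature down)
(E) sediment plume from construction — surface temperature down NO; sediment load up yes; nitrate down yes; dissolved oxygen down yes; zooplankton density down yes
(F) agricultural runoff — fails on nitrate down, dissolved oxygen down (predicts dissolved oxygen up, not dissolved oxygen down)
(G) shoreline development — surface temperature down yes; sediment load up yes; nitrate down yes (through dissolved oxygen down → fish kill events → nitrate down); dissolved oxygen down yes; zooplankton density down yes
(G) alone accounts for all the evidence.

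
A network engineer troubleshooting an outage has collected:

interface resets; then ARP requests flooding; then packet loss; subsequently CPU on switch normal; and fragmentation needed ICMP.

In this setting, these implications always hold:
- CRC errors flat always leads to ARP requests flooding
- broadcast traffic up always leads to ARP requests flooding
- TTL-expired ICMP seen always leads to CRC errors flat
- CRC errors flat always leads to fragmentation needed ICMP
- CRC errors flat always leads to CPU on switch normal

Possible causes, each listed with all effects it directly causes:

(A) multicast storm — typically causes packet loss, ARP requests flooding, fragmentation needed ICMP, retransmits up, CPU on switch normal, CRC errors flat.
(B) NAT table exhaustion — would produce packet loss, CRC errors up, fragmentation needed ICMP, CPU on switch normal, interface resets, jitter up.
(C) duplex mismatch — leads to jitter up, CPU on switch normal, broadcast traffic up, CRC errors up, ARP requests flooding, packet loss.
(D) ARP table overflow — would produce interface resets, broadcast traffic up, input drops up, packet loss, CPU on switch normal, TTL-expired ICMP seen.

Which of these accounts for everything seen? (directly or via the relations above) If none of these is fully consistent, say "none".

D

Checking each candidate against the observations:
(A) multicast storm — interface resets -; ARP requests flooding +; packet loss +; CPU on switch normal +; fragmentation needed ICMP +
(B) NAT table exhaustion — does not account for ARP requests flooding
(C) duplex mismatch — does not account for interface resets, fragmentation needed ICMP
(D) ARP table overflow — interface resets +; ARP requests flooding + (via broadcast traffic up → ARP requests flooding); packet loss +; CPU on switch normal +; fragmentation needed ICMP + (via TTL-expired ICMP seen → CRC errors flat → fragmentation needed ICMP)
(D) is the only candidate with no mismatches.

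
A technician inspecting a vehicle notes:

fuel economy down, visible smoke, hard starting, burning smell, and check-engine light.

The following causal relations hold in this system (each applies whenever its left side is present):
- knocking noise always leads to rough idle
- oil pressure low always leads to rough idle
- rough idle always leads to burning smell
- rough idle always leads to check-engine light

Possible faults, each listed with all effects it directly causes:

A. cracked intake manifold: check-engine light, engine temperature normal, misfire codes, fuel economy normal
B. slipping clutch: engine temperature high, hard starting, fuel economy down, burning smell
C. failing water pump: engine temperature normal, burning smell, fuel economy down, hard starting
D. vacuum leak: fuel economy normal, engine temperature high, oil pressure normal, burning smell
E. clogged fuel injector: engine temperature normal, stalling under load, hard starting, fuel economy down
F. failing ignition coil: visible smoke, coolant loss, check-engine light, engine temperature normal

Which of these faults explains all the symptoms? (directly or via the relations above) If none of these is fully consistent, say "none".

none

Per-candidate check:
(A) cracked intake manifold — fuel economy down -; visible smoke -; hard starting -; burning smell -; check-engine light +
(B) slipping clutch — fuel economy down +; visible smoke -; hard starting +; burning smell +; check-engine light -
(C) failing water pump — fuel economy down +; visible smoke -; hard starting +; burning smell +; check-engine light -
(D) vacuum leak — fuel economy down -; visible smoke -; hard starting -; burning smell +; check-engine light -
(E) clogged fuel injector — does not account for visible smoke, burning smell, check-engine light
(F) failing ignition coil — does not account for fuel economy down, hard starting, burning smell
None of the listed candidates fits everything.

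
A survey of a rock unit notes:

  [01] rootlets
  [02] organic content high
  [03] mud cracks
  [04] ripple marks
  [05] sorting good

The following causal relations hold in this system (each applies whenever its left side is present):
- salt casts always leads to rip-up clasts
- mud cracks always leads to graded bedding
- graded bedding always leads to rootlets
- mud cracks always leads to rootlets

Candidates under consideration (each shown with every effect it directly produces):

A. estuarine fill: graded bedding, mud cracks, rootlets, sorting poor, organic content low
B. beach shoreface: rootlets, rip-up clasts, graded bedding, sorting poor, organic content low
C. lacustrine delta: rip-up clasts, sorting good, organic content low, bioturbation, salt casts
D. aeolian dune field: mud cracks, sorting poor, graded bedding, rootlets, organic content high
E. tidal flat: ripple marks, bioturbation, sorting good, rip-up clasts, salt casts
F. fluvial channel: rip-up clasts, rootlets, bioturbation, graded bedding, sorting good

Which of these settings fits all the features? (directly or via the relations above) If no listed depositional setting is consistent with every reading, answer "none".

Testing each hypothesis:
(A) estuarine fill — fails on organic content high, ripple marks, sorting good (predicts organic content low, not organic content high; predicts sorting poor, not sorting good)
(B) beach shoreface — fails on organic content high, mud cracks, ripple marks, sorting good (predicts organic content low, not organic content high; predicts sorting poor, not sorting good)
(C) lacustrine delta — rootlets miss; organic content high miss; mud cracks miss; ripple marks miss; sorting good match
(D) aeolian dune field — rootlets match; organic content high match; mud cracks match; ripple marks miss; sorting good miss
(E) tidal flat — does not account for rootlets, organic content high, mud cracks
(F) fluvial channel — rootlets match; organic content high miss; mud cracks miss; ripple marks miss; sorting good match
None of the listed candidates fits everything.

none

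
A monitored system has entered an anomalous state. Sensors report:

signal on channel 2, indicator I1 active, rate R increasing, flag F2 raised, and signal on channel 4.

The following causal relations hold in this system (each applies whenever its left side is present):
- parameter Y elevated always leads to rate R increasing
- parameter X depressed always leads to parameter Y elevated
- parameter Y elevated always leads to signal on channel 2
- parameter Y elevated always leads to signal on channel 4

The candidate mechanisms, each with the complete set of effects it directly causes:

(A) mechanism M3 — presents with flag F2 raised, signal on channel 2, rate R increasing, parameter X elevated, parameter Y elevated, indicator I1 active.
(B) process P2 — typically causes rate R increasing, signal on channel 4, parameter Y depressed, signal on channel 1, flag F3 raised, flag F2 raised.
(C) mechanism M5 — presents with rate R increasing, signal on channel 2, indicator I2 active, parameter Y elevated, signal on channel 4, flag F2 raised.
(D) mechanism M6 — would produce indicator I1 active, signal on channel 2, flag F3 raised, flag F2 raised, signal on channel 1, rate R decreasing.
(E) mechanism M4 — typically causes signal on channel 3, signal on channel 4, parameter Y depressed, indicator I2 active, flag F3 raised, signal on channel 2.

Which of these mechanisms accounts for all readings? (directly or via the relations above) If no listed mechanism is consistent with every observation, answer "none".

For each candidate, compare predicted effects to what was observed:
(A) mechanism M3 — accounts for every observation (signal on channel 4 via parameter Y elevated → signal on channel 4)
(B) process P2 — signal on channel 2 ✗; indicator I1 active ✗; rate R increasing ✓; flag F2 raised ✓; signal on channel 4 ✓
(C) mechanism M5 — does not account for indicator I1 active
(D) mechanism M6 — fails on rate R increasing, signal on channel 4 (predicts rate R decreasing, not rate R increasing)
(E) mechanism M4 — does not account for indicator I1 active, rate R increasing, flag F2 raised
(A) alone accounts for all the evidence.

A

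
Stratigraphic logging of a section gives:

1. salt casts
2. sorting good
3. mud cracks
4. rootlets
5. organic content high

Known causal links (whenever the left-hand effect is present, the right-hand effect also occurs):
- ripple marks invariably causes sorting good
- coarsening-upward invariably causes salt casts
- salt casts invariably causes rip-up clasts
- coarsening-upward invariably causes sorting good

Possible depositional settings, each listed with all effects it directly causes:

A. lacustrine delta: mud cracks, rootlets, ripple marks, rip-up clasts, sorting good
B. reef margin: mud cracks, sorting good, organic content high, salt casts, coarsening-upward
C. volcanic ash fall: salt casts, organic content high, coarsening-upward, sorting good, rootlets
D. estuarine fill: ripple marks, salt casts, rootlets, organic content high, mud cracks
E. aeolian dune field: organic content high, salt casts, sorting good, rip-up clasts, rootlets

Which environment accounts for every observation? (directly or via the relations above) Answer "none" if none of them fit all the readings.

Checking each candidate against the observations:
(A) lacustrine delta — salt casts NO; sorting good yes; mud cracks yes; rootlets yes; organic content high NO
(B) reef margin — does not account for rootlets
(C) volcanic ash fall — does not account for mud cracks
(D) estuarine fill — salt casts yes; sorting good yes (through ripple marks → sorting good); mud cracks yes; rootlets yes; organic content high yes
(E) aeolian dune field — salt casts yes; sorting good yes; mud cracks NO; rootlets yes; organic content high yes
(D) is the only candidate with no mismatches.

D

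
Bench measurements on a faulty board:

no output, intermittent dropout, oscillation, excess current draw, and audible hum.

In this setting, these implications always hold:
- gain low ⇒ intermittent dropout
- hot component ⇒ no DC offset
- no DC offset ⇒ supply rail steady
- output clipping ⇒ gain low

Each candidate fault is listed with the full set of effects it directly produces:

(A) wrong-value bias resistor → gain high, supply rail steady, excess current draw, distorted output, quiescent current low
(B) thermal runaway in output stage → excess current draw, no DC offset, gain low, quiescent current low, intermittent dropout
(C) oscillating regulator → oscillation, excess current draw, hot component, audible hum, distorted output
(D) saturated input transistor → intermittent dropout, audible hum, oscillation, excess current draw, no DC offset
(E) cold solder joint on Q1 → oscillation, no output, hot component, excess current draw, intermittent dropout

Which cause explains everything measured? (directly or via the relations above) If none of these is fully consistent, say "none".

none

Testing each hypothesis:
(A) wrong-value bias resistor — does not account for no output, intermittent dropout, oscillation, audible hum
(B) thermal runaway in output stage — does not account for no output, oscillation, audible hum
(C) oscillating regulator — does not account for no output, intermittent dropout
(D) saturated input transistor — does not account for no output
(E) cold solder joint on Q1 — no output yes; intermittent dropout yes; oscillation yes; excess current draw yes; audible hum NO
None of the listed candidates fits everything.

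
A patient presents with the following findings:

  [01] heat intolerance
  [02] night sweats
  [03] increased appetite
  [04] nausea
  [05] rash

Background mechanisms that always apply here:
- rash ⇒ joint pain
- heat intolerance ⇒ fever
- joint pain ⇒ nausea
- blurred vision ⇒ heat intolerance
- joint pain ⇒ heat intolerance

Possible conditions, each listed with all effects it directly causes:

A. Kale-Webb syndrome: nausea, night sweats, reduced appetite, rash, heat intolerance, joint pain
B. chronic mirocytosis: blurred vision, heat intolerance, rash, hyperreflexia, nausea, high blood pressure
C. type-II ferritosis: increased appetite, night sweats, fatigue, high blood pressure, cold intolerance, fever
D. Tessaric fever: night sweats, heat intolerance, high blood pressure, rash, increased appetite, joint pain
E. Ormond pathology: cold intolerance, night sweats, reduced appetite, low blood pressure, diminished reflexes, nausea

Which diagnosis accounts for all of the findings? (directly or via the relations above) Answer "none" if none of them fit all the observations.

D

For each candidate, compare predicted effects to what was observed:
(A) Kale-Webb syndrome — heat intolerance match; night sweats match; increased appetite miss; nausea match; rash match
(B) chronic mirocytosis — does not account for night sweats, increased appetite
(C) type-II ferritosis — heat intolerance miss; night sweats match; increased appetite match; nausea miss; rash miss
(D) Tessaric fever — accounts for every observation (nausea via joint pain → nausea)
(E) Ormond pathology — heat intolerance miss; night sweats match; increased appetite miss; nausea match; rash miss
Only (D) is consistent with every observation.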